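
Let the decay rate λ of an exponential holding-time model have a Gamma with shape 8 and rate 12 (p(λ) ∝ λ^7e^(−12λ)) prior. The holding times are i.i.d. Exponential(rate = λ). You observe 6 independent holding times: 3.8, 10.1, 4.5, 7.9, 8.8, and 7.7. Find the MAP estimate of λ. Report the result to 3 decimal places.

The Exponential(rate=λ) likelihood is ∝ λ^n e^(−λΣtᵢ). Here n = 6 and Σtᵢ = 3.8 + 10.1 + 4.5 + 7.9 + 8.8 + 7.7 = 42.8.
Posterior ∝ λ^7e^(−12λ) · λ^6e^(−42.8λ) = λ^13e^(−54.8λ), i.e. Gamma(14, 54.8).
Mode = (a−1)/b = 13/54.8 ≈ 0.237.

λ̂_MAP = 0.237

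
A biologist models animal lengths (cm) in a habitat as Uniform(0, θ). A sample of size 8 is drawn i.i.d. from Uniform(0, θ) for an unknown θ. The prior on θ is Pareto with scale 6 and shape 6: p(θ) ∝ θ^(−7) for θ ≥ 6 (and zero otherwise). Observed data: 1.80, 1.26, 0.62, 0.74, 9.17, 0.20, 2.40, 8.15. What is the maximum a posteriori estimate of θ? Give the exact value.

The Uniform(0, θ) likelihood is θ^(−n) for θ ≥ max(xᵢ), zero otherwise. Here max(xᵢ) = 9.17.
Posterior ∝ θ^(−7) · θ^(−8) = θ^(−15) on θ ≥ max(6, 9.17) = 9.17.
This density is strictly decreasing in θ, so the posterior mode lies at the lower boundary of the support.

θ̂_MAP = 9.17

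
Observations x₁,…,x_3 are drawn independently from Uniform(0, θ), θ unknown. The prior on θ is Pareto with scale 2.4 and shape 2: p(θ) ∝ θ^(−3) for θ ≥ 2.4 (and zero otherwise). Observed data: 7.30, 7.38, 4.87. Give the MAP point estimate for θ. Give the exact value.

θ̂_MAP = 7.38

The Uniform(0, θ) likelihood is θ^(−n) for θ ≥ max(xᵢ), zero otherwise. Here max(xᵢ) = 7.38.
Posterior ∝ θ^(−3) · θ^(−3) = θ^(−6) on θ ≥ max(2.4, 7.38) = 7.38.
This density is strictly decreasing in θ, so the posterior mode lies at the lower boundary of the support.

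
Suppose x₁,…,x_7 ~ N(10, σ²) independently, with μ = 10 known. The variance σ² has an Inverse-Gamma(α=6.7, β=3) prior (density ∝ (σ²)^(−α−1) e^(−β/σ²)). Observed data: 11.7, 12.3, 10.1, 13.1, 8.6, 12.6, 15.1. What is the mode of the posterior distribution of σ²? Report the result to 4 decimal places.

Sum of squared deviations about the known mean: SS = (11.7−10)² + (12.3−10)² + (10.1−10)² + (13.1−10)² + (8.6−10)² + (12.6−10)² + (15.1−10)² = 52.53.
The Normal likelihood contributes (σ²)^(−n/2) exp(−SS/(2σ²)), so the posterior is Inverse-Gamma(α + n/2, β + SS/2) = Inverse-Gamma(10.2, 29.265).
The mode of Inverse-Gamma(a, b) is b/(a+1) = 29.265/11.2 ≈ 2.6129.

σ̂²_MAP = 2.6129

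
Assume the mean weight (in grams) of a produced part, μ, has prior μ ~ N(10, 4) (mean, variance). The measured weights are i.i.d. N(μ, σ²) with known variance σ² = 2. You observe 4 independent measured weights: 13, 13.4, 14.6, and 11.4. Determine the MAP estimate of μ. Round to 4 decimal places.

μ̂_MAP = 12.7556

n = 4; x̄ = (13 + 13.4 + 14.6 + 11.4)/4 = 52.4/4 = 13.1.
For a Normal prior and Normal likelihood with known variance, the posterior is Normal; its mode equals its mean, the precision-weighted average.
Prior precision 1/σ₀² = 1/4 = 0.25; data precision n/σ² = 4/2 = 2.
μ̂ = (0.25·10 + 2·13.1) / (0.25 + 2) = 28.7/2.25 = 574/45 ≈ 12.7556.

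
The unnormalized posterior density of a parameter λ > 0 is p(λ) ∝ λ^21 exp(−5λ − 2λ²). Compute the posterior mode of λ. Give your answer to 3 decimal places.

ℓ'(λ) = 21/λ − 5 − 4λ. Setting this to zero and multiplying by λ: 4λ² + 5λ − 21 = 0.
λ = (−5 + √(5² + 4·4·21)) / (2·4) = (−5 + √361) / 8 = (−5 + 19)/8 = 7/4.
ℓ''(λ) = −21/λ² − 4 < 0, confirming a maximum.

λ̂_MAP = 1.750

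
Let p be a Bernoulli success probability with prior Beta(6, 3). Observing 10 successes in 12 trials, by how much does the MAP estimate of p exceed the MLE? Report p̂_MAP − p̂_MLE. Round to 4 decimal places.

Posterior is Beta(16, 5); MAP = (16−1)/(21−2) = 15/19 ≈ 0.78947.
MLE ignores the prior: p̂_MLE = k/n = 10/12 ≈ 0.83333.
Difference = 15/19 − 10/12 = -5/114 ≈ -0.0439.

MAP − MLE = -0.0439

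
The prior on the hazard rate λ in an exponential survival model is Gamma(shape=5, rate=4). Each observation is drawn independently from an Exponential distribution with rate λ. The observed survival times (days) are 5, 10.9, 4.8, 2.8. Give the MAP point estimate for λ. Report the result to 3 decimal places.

λ̂_MAP = 0.291

The Exponential(rate=λ) likelihood is ∝ λ^n e^(−λΣtᵢ). Here n = 4 and Σtᵢ = 5 + 10.9 + 4.8 + 2.8 = 23.5.
Posterior ∝ λ^4e^(−4λ) · λ^4e^(−23.5λ) = λ^8e^(−27.5λ), i.e. Gamma(9, 27.5).
Mode = (a−1)/b = 8/27.5 ≈ 0.291.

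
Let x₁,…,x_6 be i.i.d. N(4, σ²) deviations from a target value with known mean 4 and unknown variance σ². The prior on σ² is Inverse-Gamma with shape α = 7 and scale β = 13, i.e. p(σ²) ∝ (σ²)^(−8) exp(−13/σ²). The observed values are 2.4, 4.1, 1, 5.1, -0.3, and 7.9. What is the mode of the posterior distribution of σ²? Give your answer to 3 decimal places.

σ̂²_MAP = 3.295

Sum of squared deviations about the known mean: SS = (2.4−4)² + (4.1−4)² + (1−4)² + (5.1−4)² + (-0.3−4)² + (7.9−4)² = 46.48.
The Normal likelihood contributes (σ²)^(−n/2) exp(−SS/(2σ²)), so the posterior is Inverse-Gamma(α + n/2, β + SS/2) = Inverse-Gamma(10, 36.24).
The mode of Inverse-Gamma(a, b) is b/(a+1) = 36.24/11 ≈ 3.295.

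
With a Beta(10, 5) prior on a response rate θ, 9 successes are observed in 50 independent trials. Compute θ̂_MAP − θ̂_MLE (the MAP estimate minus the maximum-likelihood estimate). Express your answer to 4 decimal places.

Posterior is Beta(19, 46); MAP = (19−1)/(65−2) = 18/63 ≈ 0.28571.
MLE ignores the prior: θ̂_MLE = k/n = 9/50 ≈ 0.18000.
Difference = 18/63 − 9/50 = 37/350 ≈ 0.1057.

MAP − MLE = 0.1057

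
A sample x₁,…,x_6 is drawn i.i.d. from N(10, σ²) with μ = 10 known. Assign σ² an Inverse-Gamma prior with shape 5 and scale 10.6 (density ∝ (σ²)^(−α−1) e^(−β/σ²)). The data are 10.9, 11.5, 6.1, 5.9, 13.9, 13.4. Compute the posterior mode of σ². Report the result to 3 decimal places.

Sum of squared deviations about the known mean: SS = (10.9−10)² + (11.5−10)² + (6.1−10)² + (5.9−10)² + (13.9−10)² + (13.4−10)² = 61.85.
The Normal likelihood contributes (σ²)^(−n/2) exp(−SS/(2σ²)), so the posterior is Inverse-Gamma(α + n/2, β + SS/2) = Inverse-Gamma(8, 41.525).
The mode of Inverse-Gamma(a, b) is b/(a+1) = 41.525/9 ≈ 4.614.

σ̂²_MAP = 4.614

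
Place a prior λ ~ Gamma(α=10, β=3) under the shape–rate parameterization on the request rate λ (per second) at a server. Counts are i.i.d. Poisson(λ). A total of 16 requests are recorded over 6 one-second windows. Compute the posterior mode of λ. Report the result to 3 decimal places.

λ̂_MAP = 2.778

Σxᵢ = 16, n = 6.
Posterior ∝ λ^9e^(−3λ) · λ^16e^(−6λ) = λ^25e^(−9λ), i.e. Gamma(shape=26, rate=9).
The mode of a Gamma(a, b) with a ≥ 1 (shape–rate) is (a−1)/b = 25/9 ≈ 2.778.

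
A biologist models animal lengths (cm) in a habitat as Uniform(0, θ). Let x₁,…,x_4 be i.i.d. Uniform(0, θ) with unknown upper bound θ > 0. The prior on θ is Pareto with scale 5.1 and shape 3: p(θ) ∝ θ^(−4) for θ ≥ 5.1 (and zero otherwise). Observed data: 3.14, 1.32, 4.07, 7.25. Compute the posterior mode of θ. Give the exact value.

The Uniform(0, θ) likelihood is θ^(−n) for θ ≥ max(xᵢ), zero otherwise. Here max(xᵢ) = 7.25.
Posterior ∝ θ^(−4) · θ^(−4) = θ^(−8) on θ ≥ max(5.1, 7.25) = 7.25.
This density is strictly decreasing in θ, so the posterior mode lies at the lower boundary of the support.

θ̂_MAP = 7.25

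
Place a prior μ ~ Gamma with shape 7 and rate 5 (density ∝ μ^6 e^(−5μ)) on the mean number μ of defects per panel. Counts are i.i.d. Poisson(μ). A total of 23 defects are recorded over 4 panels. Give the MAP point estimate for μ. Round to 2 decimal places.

Σxᵢ = 23, n = 4.
Posterior ∝ μ^6e^(−5μ) · μ^23e^(−4μ) = μ^29e^(−9μ), i.e. Gamma(shape=30, rate=9).
The mode of a Gamma(a, b) with a ≥ 1 (shape–rate) is (a−1)/b = 29/9 ≈ 3.22.

μ̂_MAP = 3.22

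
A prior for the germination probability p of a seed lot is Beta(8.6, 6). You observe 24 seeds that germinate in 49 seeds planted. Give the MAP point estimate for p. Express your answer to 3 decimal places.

Prior: Beta(8.6, 6).
Data: 24 successes in 49 trials. The binomial likelihood contributes p^24(1−p)^25, so the posterior is Beta(8.6+24, 6+25) = Beta(32.6, 31).
For Beta(a, b) with a, b > 1 the mode is (a−1)/(a+b−2) = 31.6/61.6 ≈ 0.513.

p̂_MAP = 0.513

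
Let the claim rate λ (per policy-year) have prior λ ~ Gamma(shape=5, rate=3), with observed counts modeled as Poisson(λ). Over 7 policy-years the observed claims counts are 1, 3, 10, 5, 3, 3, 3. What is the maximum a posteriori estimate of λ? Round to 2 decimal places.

Σxᵢ = 1+3+10+5+3+3+3 = 28, with n = 7.
Posterior ∝ λ^4e^(−3λ) · λ^28e^(−7λ) = λ^32e^(−10λ), i.e. Gamma(shape=33, rate=10).
The mode of a Gamma(a, b) with a ≥ 1 (shape–rate) is (a−1)/b = 32/10 ≈ 3.20.

λ̂_MAP = 3.20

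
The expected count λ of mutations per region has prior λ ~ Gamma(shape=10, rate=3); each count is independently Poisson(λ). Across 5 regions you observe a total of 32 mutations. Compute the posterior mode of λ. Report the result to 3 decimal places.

λ̂_MAP = 5.125

Σxᵢ = 32, n = 5.
Posterior ∝ λ^9e^(−3λ) · λ^32e^(−5λ) = λ^41e^(−8λ), i.e. Gamma(shape=42, rate=8).
The mode of a Gamma(a, b) with a ≥ 1 (shape–rate) is (a−1)/b = 41/8 ≈ 5.125.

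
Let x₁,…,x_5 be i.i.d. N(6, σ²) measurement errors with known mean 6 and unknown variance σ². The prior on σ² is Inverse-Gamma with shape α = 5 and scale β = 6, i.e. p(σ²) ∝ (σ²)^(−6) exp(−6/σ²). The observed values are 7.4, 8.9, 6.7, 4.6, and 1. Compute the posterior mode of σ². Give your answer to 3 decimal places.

σ̂²_MAP = 2.931

Sum of squared deviations about the known mean: SS = (7.4−6)² + (8.9−6)² + (6.7−6)² + (4.6−6)² + (1−6)² = 37.82.
The Normal likelihood contributes (σ²)^(−n/2) exp(−SS/(2σ²)), so the posterior is Inverse-Gamma(α + n/2, β + SS/2) = Inverse-Gamma(7.5, 24.91).
The mode of Inverse-Gamma(a, b) is b/(a+1) = 24.91/8.5 ≈ 2.931.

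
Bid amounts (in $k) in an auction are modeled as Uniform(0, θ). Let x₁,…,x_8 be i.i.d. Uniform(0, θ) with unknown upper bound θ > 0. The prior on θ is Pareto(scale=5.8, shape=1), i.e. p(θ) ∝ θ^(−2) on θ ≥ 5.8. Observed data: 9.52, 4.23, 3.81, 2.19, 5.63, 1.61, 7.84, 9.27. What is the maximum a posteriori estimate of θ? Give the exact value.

The Uniform(0, θ) likelihood is θ^(−n) for θ ≥ max(xᵢ), zero otherwise. Here max(xᵢ) = 9.52.
Posterior ∝ θ^(−2) · θ^(−8) = θ^(−10) on θ ≥ max(5.8, 9.52) = 9.52.
This density is strictly decreasing in θ, so the posterior mode lies at the lower boundary of the support.

θ̂_MAP = 9.52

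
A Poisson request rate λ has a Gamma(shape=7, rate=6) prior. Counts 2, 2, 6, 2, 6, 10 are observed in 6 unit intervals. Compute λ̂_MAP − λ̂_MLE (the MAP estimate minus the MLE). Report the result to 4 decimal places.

Σxᵢ = 28. Posterior is Gamma(35, 12); MAP = (35−1)/12 = 34/12 ≈ 2.83333.
MLE = x̄ = 28/6 ≈ 4.66667.
Difference = 34/12 − 28/6 = -11/6 ≈ -1.8333.

MAP − MLE = -1.8333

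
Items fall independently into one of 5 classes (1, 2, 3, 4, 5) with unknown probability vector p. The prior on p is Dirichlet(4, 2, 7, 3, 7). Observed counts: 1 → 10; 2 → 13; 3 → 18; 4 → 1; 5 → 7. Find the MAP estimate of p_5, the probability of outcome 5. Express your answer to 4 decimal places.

The posterior is Dirichlet(αᵢ + nᵢ) = Dirichlet(14, 15, 25, 4, 14).
For a Dirichlet(a₁,…,a_K) with all aᵢ > 1, the mode has j-th component (aⱼ − 1)/(Σaᵢ − K).
Here Σaᵢ = 72 and K = 5, so p_5 = (14 − 1)/(72 − 5) = 13/67 ≈ 0.1940.

MAP estimate: 0.1940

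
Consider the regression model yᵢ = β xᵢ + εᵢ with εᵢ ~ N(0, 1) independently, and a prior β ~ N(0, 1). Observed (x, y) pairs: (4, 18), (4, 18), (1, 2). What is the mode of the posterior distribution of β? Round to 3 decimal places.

β̂_MAP = 4.294

log p(β | y) = −Σ(yᵢ − βxᵢ)²/(2·1) − β²/(2·1) + const.
Setting the derivative to zero: Σxᵢ(yᵢ − βxᵢ)/1 − β/1 = 0, so β = Σxᵢyᵢ / (Σxᵢ² + σ²/τ²).
Σxᵢyᵢ = 4·18 + 4·18 + 1·2 = 146; Σxᵢ² = 33; σ²/τ² = 1.
β̂_MAP = 146 / (33 + 1) = 146/34 ≈ 4.294.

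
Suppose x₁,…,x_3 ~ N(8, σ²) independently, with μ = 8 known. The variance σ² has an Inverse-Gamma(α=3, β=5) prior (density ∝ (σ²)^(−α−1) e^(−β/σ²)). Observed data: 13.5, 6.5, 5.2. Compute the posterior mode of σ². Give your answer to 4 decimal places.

Sum of squared deviations about the known mean: SS = (13.5−8)² + (6.5−8)² + (5.2−8)² = 40.34.
The Normal likelihood contributes (σ²)^(−n/2) exp(−SS/(2σ²)), so the posterior is Inverse-Gamma(α + n/2, β + SS/2) = Inverse-Gamma(4.5, 25.17).
The mode of Inverse-Gamma(a, b) is b/(a+1) = 25.17/5.5 ≈ 4.5764.

σ̂²_MAP = 4.5764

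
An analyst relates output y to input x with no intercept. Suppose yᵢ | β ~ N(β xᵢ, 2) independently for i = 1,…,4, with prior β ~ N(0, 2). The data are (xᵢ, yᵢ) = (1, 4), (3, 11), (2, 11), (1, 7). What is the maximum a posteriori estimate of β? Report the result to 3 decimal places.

β̂_MAP = 4.125

log p(β | y) = −Σ(yᵢ − βxᵢ)²/(2·2) − β²/(2·2) + const.
Setting the derivative to zero: Σxᵢ(yᵢ − βxᵢ)/2 − β/2 = 0, so β = Σxᵢyᵢ / (Σxᵢ² + σ²/τ²).
Σxᵢyᵢ = 1·4 + 3·11 + 2·11 + 1·7 = 66; Σxᵢ² = 15; σ²/τ² = 1.
β̂_MAP = 66 / (15 + 1) = 66/16 ≈ 4.125.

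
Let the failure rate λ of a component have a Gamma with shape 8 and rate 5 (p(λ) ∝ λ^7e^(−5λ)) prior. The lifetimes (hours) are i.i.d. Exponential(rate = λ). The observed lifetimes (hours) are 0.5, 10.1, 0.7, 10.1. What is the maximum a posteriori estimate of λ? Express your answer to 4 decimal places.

λ̂_MAP = 0.4167

The Exponential(rate=λ) likelihood is ∝ λ^n e^(−λΣtᵢ). Here n = 4 and Σtᵢ = 0.5 + 10.1 + 0.7 + 10.1 = 21.4.
Posterior ∝ λ^7e^(−5λ) · λ^4e^(−21.4λ) = λ^11e^(−26.4λ), i.e. Gamma(12, 26.4).
Mode = (a−1)/b = 11/26.4 ≈ 0.4167.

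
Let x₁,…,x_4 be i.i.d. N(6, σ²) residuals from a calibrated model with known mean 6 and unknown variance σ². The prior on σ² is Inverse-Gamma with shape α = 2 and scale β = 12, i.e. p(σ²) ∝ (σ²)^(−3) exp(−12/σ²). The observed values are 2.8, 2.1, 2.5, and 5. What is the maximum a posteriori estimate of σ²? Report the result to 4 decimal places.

σ̂²_MAP = 6.2700

Sum of squared deviations about the known mean: SS = (2.8−6)² + (2.1−6)² + (2.5−6)² + (5−6)² = 38.7.
The Normal likelihood contributes (σ²)^(−n/2) exp(−SS/(2σ²)), so the posterior is Inverse-Gamma(α + n/2, β + SS/2) = Inverse-Gamma(4, 31.35).
The mode of Inverse-Gamma(a, b) is b/(a+1) = 31.35/5 ≈ 6.2700.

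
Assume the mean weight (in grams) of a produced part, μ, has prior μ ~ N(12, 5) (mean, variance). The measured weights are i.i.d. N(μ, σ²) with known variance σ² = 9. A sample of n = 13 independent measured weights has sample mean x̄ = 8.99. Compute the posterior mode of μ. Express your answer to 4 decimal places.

μ̂_MAP = 9.3561

n = 13, x̄ = 8.99.
For a Normal prior and Normal likelihood with known variance, the posterior is Normal; its mode equals its mean, the precision-weighted average.
Prior precision 1/σ₀² = 1/5 = 0.2; data precision n/σ² = 13/9.
μ̂ = (0.2·12 + (13/9)·8.99) / (0.2 + 13/9) = (13847/900)/(74/45) = 13847/1480 ≈ 9.3561.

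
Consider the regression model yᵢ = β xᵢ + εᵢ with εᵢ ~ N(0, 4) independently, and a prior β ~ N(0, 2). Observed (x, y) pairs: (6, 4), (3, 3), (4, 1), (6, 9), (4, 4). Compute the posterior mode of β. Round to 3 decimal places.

β̂_MAP = 0.930

log p(β | y) = −Σ(yᵢ − βxᵢ)²/(2·4) − β²/(2·2) + const.
Setting the derivative to zero: Σxᵢ(yᵢ − βxᵢ)/4 − β/2 = 0, so β = Σxᵢyᵢ / (Σxᵢ² + σ²/τ²).
Σxᵢyᵢ = 6·4 + 3·3 + 4·1 + 6·9 + 4·4 = 107; Σxᵢ² = 113; σ²/τ² = 2.
β̂_MAP = 107 / (113 + 2) = 107/115 ≈ 0.930.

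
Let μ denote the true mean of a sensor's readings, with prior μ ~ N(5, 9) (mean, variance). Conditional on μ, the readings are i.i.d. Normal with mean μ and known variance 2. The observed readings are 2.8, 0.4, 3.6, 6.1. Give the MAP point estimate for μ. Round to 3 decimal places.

μ̂_MAP = 3.318

n = 4; x̄ = (2.8 + 0.4 + 3.6 + 6.1)/4 = 12.9/4 = 3.225.
For a Normal prior and Normal likelihood with known variance, the posterior is Normal; its mode equals its mean, the precision-weighted average.
Prior precision 1/σ₀² = 1/9; data precision n/σ² = 4/2 = 2.
μ̂ = ((1/9)·5 + 2·3.225) / (1/9 + 2) = (1261/180)/(19/9) = 1261/380 ≈ 3.318.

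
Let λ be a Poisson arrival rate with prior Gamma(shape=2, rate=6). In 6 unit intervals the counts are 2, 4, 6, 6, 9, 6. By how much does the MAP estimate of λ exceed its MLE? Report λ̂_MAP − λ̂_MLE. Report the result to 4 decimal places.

Σxᵢ = 33. Posterior is Gamma(35, 12); MAP = (35−1)/12 = 34/12 ≈ 2.83333.
MLE = x̄ = 33/6 ≈ 5.50000.
Difference = 34/12 − 33/6 = -8/3 ≈ -2.6667.

MAP − MLE = -2.6667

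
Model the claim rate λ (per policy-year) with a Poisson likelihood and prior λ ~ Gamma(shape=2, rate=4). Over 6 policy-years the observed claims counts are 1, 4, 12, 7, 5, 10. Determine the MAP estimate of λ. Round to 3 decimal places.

λ̂_MAP = 4.000

Σxᵢ = 1+4+12+7+5+10 = 39, with n = 6.
Posterior ∝ λe^(−4λ) · λ^39e^(−6λ) = λ^40e^(−10λ), i.e. Gamma(shape=41, rate=10).
The mode of a Gamma(a, b) with a ≥ 1 (shape–rate) is (a−1)/b = 40/10 ≈ 4.000.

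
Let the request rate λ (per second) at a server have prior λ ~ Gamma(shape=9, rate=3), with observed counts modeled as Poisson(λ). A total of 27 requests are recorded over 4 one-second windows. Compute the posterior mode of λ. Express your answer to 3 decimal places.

λ̂_MAP = 5.000

Σxᵢ = 27, n = 4.
Posterior ∝ λ^8e^(−3λ) · λ^27e^(−4λ) = λ^35e^(−7λ), i.e. Gamma(shape=36, rate=7).
The mode of a Gamma(a, b) with a ≥ 1 (shape–rate) is (a−1)/b = 35/7 ≈ 5.000.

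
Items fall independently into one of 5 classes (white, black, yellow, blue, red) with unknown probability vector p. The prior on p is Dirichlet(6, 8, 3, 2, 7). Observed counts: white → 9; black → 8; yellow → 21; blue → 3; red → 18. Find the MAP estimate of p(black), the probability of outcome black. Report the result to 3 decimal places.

MAP estimate of p(black) = 0.188

The posterior is Dirichlet(αᵢ + nᵢ) = Dirichlet(15, 16, 24, 5, 25).
For a Dirichlet(a₁,…,a_K) with all aᵢ > 1, the mode has j-th component (aⱼ − 1)/(Σaᵢ − K).
Here Σaᵢ = 85 and K = 5, so p(black) = (16 − 1)/(85 − 5) = 15/80 ≈ 0.188.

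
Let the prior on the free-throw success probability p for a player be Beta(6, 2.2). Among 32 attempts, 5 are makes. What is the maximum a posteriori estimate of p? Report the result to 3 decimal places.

p̂_MAP = 0.262

Prior: Beta(6, 2.2).
Data: 5 successes in 32 trials. The binomial likelihood contributes p^5(1−p)^27, so the posterior is Beta(6+5, 2.2+27) = Beta(11, 29.2).
For Beta(a, b) with a, b > 1 the mode is (a−1)/(a+b−2) = 10/38.2 ≈ 0.262.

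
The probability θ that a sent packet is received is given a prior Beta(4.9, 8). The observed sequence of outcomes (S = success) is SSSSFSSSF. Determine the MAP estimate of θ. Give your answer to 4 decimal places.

Prior: Beta(4.9, 8).
Data: 7 successes in 9 trials (from the sequence). The binomial likelihood contributes θ^7(1−θ)^2, so the posterior is Beta(4.9+7, 8+2) = Beta(11.9, 10).
For Beta(a, b) with a, b > 1 the mode is (a−1)/(a+b−2) = 10.9/19.9 ≈ 0.5477.

θ̂_MAP = 0.5477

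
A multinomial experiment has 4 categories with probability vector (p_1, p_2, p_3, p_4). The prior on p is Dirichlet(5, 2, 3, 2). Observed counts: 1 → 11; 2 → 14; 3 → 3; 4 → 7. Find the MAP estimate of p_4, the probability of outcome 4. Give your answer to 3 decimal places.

The posterior is Dirichlet(αᵢ + nᵢ) = Dirichlet(16, 16, 6, 9).
For a Dirichlet(a₁,…,a_K) with all aᵢ > 1, the mode has j-th component (aⱼ − 1)/(Σaᵢ − K).
Here Σaᵢ = 47 and K = 4, so p_4 = (9 − 1)/(47 − 4) = 8/43 ≈ 0.186.

MAP estimate: 0.186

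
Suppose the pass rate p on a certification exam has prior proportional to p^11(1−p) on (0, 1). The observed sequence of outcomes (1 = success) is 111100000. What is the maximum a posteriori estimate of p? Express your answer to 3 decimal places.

The prior density ∝ p^11(1−p)^1 is the kernel of Beta(12, 2).
Data: 4 successes in 9 trials (from the sequence). The binomial likelihood contributes p^4(1−p)^5, so the posterior is Beta(12+4, 2+5) = Beta(16, 7).
For Beta(a, b) with a, b > 1 the mode is (a−1)/(a+b−2) = 15/21 ≈ 0.714.

p̂_MAP = 0.714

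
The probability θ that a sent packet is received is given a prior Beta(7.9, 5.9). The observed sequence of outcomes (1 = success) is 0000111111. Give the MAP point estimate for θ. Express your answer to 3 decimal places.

θ̂_MAP = 0.592

Prior: Beta(7.9, 5.9).
Data: 6 successes in 10 trials (from the sequence). The binomial likelihood contributes θ^6(1−θ)^4, so the posterior is Beta(7.9+6, 5.9+4) = Beta(13.9, 9.9).
For Beta(a, b) with a, b > 1 the mode is (a−1)/(a+b−2) = 12.9/21.8 ≈ 0.592.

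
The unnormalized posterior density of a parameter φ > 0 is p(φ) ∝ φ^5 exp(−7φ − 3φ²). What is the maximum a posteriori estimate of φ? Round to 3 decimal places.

ℓ'(φ) = 5/φ − 7 − 6φ. Setting this to zero and multiplying by φ: 6φ² + 7φ − 5 = 0.
φ = (−7 + √(7² + 4·6·5)) / (2·6) = (−7 + √169) / 12 = (−7 + 13)/12 = 1/2.
ℓ''(φ) = −5/φ² − 6 < 0, confirming a maximum.

φ̂_MAP = 0.500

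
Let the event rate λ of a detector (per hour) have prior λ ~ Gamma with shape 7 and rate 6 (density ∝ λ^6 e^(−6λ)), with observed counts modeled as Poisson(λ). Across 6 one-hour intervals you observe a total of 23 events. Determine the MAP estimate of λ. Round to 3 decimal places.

Σxᵢ = 23, n = 6.
Posterior ∝ λ^6e^(−6λ) · λ^23e^(−6λ) = λ^29e^(−12λ), i.e. Gamma(shape=30, rate=12).
The mode of a Gamma(a, b) with a ≥ 1 (shape–rate) is (a−1)/b = 29/12 ≈ 2.417.

λ̂_MAP = 2.417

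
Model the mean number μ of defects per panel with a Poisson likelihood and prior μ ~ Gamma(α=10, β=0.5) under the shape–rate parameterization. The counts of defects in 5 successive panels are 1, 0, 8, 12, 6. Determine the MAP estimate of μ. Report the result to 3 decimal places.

Σxᵢ = 1+0+8+12+6 = 27, with n = 5.
Posterior ∝ μ^9e^(−0.5μ) · μ^27e^(−5μ) = μ^36e^(−5.5μ), i.e. Gamma(shape=37, rate=5.5).
The mode of a Gamma(a, b) with a ≥ 1 (shape–rate) is (a−1)/b = 36/5.5 ≈ 6.545.

μ̂_MAP = 6.545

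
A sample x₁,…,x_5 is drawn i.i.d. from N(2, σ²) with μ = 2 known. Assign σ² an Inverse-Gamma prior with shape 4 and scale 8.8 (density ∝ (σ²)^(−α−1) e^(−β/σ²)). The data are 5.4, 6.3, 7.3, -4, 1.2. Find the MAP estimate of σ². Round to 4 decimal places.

σ̂²_MAP = 7.4920

Sum of squared deviations about the known mean: SS = (5.4−2)² + (6.3−2)² + (7.3−2)² + (-4−2)² + (1.2−2)² = 94.78.
The Normal likelihood contributes (σ²)^(−n/2) exp(−SS/(2σ²)), so the posterior is Inverse-Gamma(α + n/2, β + SS/2) = Inverse-Gamma(6.5, 56.19).
The mode of Inverse-Gamma(a, b) is b/(a+1) = 56.19/7.5 ≈ 7.4920.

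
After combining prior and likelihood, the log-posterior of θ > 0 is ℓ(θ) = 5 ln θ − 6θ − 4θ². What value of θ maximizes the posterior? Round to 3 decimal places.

ℓ'(θ) = 5/θ − 6 − 8θ. Setting this to zero and multiplying by θ: 8θ² + 6θ − 5 = 0.
θ = (−6 + √(6² + 4·8·5)) / (2·8) = (−6 + √196) / 16 = (−6 + 14)/16 = 1/2.
ℓ''(θ) = −5/θ² − 8 < 0, confirming a maximum.

θ̂_MAP = 0.500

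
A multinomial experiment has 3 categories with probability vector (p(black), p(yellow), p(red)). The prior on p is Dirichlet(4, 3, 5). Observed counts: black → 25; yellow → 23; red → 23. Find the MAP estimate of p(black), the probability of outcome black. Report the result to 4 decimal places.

The posterior is Dirichlet(αᵢ + nᵢ) = Dirichlet(29, 26, 28).
For a Dirichlet(a₁,…,a_K) with all aᵢ > 1, the mode has j-th component (aⱼ − 1)/(Σaᵢ − K).
Here Σaᵢ = 83 and K = 3, so p(black) = (29 − 1)/(83 − 3) = 28/80 ≈ 0.3500.

MAP estimate of p(black) = 0.3500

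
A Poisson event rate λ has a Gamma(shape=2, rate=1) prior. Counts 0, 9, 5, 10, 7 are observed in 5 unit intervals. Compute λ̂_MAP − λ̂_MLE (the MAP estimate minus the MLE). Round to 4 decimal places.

MAP − MLE = -0.8667

Σxᵢ = 31. Posterior is Gamma(33, 6); MAP = (33−1)/6 = 32/6 ≈ 5.33333.
MLE = x̄ = 31/5 ≈ 6.20000.
Difference = 32/6 − 31/5 = -13/15 ≈ -0.8667.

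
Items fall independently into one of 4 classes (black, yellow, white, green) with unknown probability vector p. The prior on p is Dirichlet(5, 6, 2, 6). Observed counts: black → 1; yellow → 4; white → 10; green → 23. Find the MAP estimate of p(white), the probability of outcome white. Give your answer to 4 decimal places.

The posterior is Dirichlet(αᵢ + nᵢ) = Dirichlet(6, 10, 12, 29).
For a Dirichlet(a₁,…,a_K) with all aᵢ > 1, the mode has j-th component (aⱼ − 1)/(Σaᵢ − K).
Here Σaᵢ = 57 and K = 4, so p(white) = (12 − 1)/(57 − 4) = 11/53 ≈ 0.2075.

MAP estimate of p(white) = 0.2075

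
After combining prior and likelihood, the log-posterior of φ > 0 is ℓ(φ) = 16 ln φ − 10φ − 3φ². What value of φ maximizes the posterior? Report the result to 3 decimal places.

φ̂_MAP = 1.000

ℓ'(φ) = 16/φ − 10 − 6φ. Setting this to zero and multiplying by φ: 6φ² + 10φ − 16 = 0.
φ = (−10 + √(10² + 4·6·16)) / (2·6) = (−10 + √484) / 12 = (−10 + 22)/12 = 1.
ℓ''(φ) = −16/φ² − 6 < 0, confirming a maximum.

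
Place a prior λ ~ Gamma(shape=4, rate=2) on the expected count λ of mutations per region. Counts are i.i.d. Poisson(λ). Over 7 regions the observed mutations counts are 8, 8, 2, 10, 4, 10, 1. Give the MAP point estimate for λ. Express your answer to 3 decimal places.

λ̂_MAP = 5.111

Σxᵢ = 8+8+2+10+4+10+1 = 43, with n = 7.
Posterior ∝ λ^3e^(−2λ) · λ^43e^(−7λ) = λ^46e^(−9λ), i.e. Gamma(shape=47, rate=9).
The mode of a Gamma(a, b) with a ≥ 1 (shape–rate) is (a−1)/b = 46/9 ≈ 5.111.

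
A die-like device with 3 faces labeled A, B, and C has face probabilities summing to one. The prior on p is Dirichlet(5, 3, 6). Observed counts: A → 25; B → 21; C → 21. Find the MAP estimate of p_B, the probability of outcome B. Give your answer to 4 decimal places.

The posterior is Dirichlet(αᵢ + nᵢ) = Dirichlet(30, 24, 27).
For a Dirichlet(a₁,…,a_K) with all aᵢ > 1, the mode has j-th component (aⱼ − 1)/(Σaᵢ − K).
Here Σaᵢ = 81 and K = 3, so p_B = (24 − 1)/(81 − 3) = 23/78 ≈ 0.2949.

MAP estimate of p_B = 0.2949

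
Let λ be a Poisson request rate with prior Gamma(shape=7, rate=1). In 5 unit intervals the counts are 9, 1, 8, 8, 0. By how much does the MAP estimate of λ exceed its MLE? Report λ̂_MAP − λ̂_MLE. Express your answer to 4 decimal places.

MAP − MLE = 0.1333

Σxᵢ = 26. Posterior is Gamma(33, 6); MAP = (33−1)/6 = 32/6 ≈ 5.33333.
MLE = x̄ = 26/5 ≈ 5.20000.
Difference = 32/6 − 26/5 = 2/15 ≈ 0.1333.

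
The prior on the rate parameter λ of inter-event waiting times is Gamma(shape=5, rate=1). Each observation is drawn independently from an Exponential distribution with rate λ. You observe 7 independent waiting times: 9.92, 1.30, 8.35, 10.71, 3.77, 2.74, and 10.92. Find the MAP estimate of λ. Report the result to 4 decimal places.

λ̂_MAP = 0.2258

The Exponential(rate=λ) likelihood is ∝ λ^n e^(−λΣtᵢ). Here n = 7 and Σtᵢ = 9.92 + 1.30 + 8.35 + 10.71 + 3.77 + 2.74 + 10.92 = 47.71.
Posterior ∝ λ^4e^(−1λ) · λ^7e^(−47.71λ) = λ^11e^(−48.71λ), i.e. Gamma(12, 48.71).
Mode = (a−1)/b = 11/48.71 ≈ 0.2258.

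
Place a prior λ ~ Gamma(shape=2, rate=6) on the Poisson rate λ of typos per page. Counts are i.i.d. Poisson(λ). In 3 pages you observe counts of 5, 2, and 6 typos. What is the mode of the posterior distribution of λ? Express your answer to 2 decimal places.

Σxᵢ = 5+2+6 = 13, with n = 3.
Posterior ∝ λe^(−6λ) · λ^13e^(−3λ) = λ^14e^(−9λ), i.e. Gamma(shape=15, rate=9).
The mode of a Gamma(a, b) with a ≥ 1 (shape–rate) is (a−1)/b = 14/9 ≈ 1.56.

λ̂_MAP = 1.56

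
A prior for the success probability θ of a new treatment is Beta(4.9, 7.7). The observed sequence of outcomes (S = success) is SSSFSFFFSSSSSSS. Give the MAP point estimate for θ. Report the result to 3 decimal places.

Prior: Beta(4.9, 7.7).
Data: 11 successes in 15 trials (from the sequence). The binomial likelihood contributes θ^11(1−θ)^4, so the posterior is Beta(4.9+11, 7.7+4) = Beta(15.9, 11.7).
For Beta(a, b) with a, b > 1 the mode is (a−1)/(a+b−2) = 14.9/25.6 ≈ 0.582.

θ̂_MAP = 0.582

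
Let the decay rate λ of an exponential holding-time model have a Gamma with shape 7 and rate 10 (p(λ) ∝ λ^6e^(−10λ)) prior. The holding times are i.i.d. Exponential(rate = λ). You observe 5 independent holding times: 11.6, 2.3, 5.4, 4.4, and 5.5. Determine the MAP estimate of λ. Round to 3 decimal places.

The Exponential(rate=λ) likelihood is ∝ λ^n e^(−λΣtᵢ). Here n = 5 and Σtᵢ = 11.6 + 2.3 + 5.4 + 4.4 + 5.5 = 29.2.
Posterior ∝ λ^6e^(−10λ) · λ^5e^(−29.2λ) = λ^11e^(−39.2λ), i.e. Gamma(12, 39.2).
Mode = (a−1)/b = 11/39.2 ≈ 0.281.

λ̂_MAP = 0.281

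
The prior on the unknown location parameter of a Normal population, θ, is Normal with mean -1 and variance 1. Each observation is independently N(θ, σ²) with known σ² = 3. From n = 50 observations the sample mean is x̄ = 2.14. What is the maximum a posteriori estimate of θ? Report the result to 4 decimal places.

n = 50, x̄ = 2.14.
For a Normal prior and Normal likelihood with known variance, the posterior is Normal; its mode equals its mean, the precision-weighted average.
Prior precision 1/σ₀² = 1/1 = 1; data precision n/σ² = 50/3.
θ̂ = (1·(-1) + (50/3)·2.14) / (1 + 50/3) = (104/3)/(53/3) = 104/53 ≈ 1.9623.

θ̂_MAP = 1.9623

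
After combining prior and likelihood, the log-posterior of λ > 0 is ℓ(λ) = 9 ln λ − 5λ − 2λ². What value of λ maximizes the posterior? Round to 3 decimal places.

λ̂_MAP = 1.000

ℓ'(λ) = 9/λ − 5 − 4λ. Setting this to zero and multiplying by λ: 4λ² + 5λ − 9 = 0.
λ = (−5 + √(5² + 4·4·9)) / (2·4) = (−5 + √169) / 8 = (−5 + 13)/8 = 1.
ℓ''(λ) = −9/λ² − 4 < 0, confirming a maximum.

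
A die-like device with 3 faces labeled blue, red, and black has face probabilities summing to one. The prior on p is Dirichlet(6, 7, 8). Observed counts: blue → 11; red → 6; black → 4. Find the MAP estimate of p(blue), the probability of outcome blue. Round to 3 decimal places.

MAP estimate of p(blue) = 0.410

The posterior is Dirichlet(αᵢ + nᵢ) = Dirichlet(17, 13, 12).
For a Dirichlet(a₁,…,a_K) with all aᵢ > 1, the mode has j-th component (aⱼ − 1)/(Σaᵢ − K).
Here Σaᵢ = 42 and K = 3, so p(blue) = (17 − 1)/(42 − 3) = 16/39 ≈ 0.410.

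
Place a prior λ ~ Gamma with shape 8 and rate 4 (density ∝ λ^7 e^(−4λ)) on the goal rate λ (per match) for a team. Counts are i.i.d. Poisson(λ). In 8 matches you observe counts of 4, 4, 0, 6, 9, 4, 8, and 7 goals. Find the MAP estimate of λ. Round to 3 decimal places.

λ̂_MAP = 4.083

Σxᵢ = 4+4+0+6+9+4+8+7 = 42, with n = 8.
Posterior ∝ λ^7e^(−4λ) · λ^42e^(−8λ) = λ^49e^(−12λ), i.e. Gamma(shape=50, rate=12).
The mode of a Gamma(a, b) with a ≥ 1 (shape–rate) is (a−1)/b = 49/12 ≈ 4.083.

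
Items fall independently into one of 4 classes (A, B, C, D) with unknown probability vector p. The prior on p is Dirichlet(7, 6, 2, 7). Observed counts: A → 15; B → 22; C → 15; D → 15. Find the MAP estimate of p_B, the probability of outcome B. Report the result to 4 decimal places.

The posterior is Dirichlet(αᵢ + nᵢ) = Dirichlet(22, 28, 17, 22).
For a Dirichlet(a₁,…,a_K) with all aᵢ > 1, the mode has j-th component (aⱼ − 1)/(Σaᵢ − K).
Here Σaᵢ = 89 and K = 4, so p_B = (28 − 1)/(89 − 4) = 27/85 ≈ 0.3176.

MAP estimate of p_B = 0.3176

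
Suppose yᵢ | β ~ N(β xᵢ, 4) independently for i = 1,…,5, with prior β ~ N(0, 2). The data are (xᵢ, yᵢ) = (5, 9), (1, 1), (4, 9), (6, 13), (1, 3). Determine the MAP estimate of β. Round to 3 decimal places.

log p(β | y) = −Σ(yᵢ − βxᵢ)²/(2·4) − β²/(2·2) + const.
Setting the derivative to zero: Σxᵢ(yᵢ − βxᵢ)/4 − β/2 = 0, so β = Σxᵢyᵢ / (Σxᵢ² + σ²/τ²).
Σxᵢyᵢ = 5·9 + 1·1 + 4·9 + 6·13 + 1·3 = 163; Σxᵢ² = 79; σ²/τ² = 2.
β̂_MAP = 163 / (79 + 2) = 163/81 ≈ 2.012.

β̂_MAP = 2.012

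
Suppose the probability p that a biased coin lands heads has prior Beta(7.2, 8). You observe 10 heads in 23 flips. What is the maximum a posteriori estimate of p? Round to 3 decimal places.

Prior: Beta(7.2, 8).
Data: 10 successes in 23 trials. The binomial likelihood contributes p^10(1−p)^13, so the posterior is Beta(7.2+10, 8+13) = Beta(17.2, 21).
For Beta(a, b) with a, b > 1 the mode is (a−1)/(a+b−2) = 16.2/36.2 ≈ 0.448.

p̂_MAP = 0.448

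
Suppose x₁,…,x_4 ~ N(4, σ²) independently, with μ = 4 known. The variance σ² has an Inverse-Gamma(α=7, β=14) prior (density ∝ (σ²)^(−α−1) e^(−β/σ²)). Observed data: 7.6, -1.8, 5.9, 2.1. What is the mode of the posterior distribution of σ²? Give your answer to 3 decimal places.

Sum of squared deviations about the known mean: SS = (7.6−4)² + (-1.8−4)² + (5.9−4)² + (2.1−4)² = 53.82.
The Normal likelihood contributes (σ²)^(−n/2) exp(−SS/(2σ²)), so the posterior is Inverse-Gamma(α + n/2, β + SS/2) = Inverse-Gamma(9, 40.91).
The mode of Inverse-Gamma(a, b) is b/(a+1) = 40.91/10 ≈ 4.091.

σ̂²_MAP = 4.091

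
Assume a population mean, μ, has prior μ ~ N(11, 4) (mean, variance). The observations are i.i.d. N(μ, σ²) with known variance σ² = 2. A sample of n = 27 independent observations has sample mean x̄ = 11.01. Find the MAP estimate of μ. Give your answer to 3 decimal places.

μ̂_MAP = 11.010

n = 27, x̄ = 11.01.
For a Normal prior and Normal likelihood with known variance, the posterior is Normal; its mode equals its mean, the precision-weighted average.
Prior precision 1/σ₀² = 1/4 = 0.25; data precision n/σ² = 27/2 = 13.5.
μ̂ = (0.25·11 + 13.5·11.01) / (0.25 + 13.5) = 151.385/13.75 = 30277/2750 ≈ 11.010.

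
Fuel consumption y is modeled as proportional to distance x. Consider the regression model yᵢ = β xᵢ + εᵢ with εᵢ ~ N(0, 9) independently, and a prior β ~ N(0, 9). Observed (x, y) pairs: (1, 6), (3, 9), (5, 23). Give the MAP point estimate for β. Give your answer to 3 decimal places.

β̂_MAP = 4.111

log p(β | y) = −Σ(yᵢ − βxᵢ)²/(2·9) − β²/(2·9) + const.
Setting the derivative to zero: Σxᵢ(yᵢ − βxᵢ)/9 − β/9 = 0, so β = Σxᵢyᵢ / (Σxᵢ² + σ²/τ²).
Σxᵢyᵢ = 1·6 + 3·9 + 5·23 = 148; Σxᵢ² = 35; σ²/τ² = 1.
β̂_MAP = 148 / (35 + 1) = 148/36 ≈ 4.111.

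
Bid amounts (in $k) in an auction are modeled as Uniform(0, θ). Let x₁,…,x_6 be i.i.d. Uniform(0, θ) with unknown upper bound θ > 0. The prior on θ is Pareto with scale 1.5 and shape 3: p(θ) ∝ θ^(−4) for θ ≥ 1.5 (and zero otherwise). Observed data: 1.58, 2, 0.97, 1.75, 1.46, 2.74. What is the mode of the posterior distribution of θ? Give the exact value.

θ̂_MAP = 2.74

The Uniform(0, θ) likelihood is θ^(−n) for θ ≥ max(xᵢ), zero otherwise. Here max(xᵢ) = 2.74.
Posterior ∝ θ^(−4) · θ^(−6) = θ^(−10) on θ ≥ max(1.5, 2.74) = 2.74.
This density is strictly decreasing in θ, so the posterior mode lies at the lower boundary of the support.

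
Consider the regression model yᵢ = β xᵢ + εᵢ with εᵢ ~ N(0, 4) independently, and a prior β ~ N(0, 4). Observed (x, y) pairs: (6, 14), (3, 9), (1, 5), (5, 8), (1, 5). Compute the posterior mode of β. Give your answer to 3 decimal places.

β̂_MAP = 2.205

log p(β | y) = −Σ(yᵢ − βxᵢ)²/(2·4) − β²/(2·4) + const.
Setting the derivative to zero: Σxᵢ(yᵢ − βxᵢ)/4 − β/4 = 0, so β = Σxᵢyᵢ / (Σxᵢ² + σ²/τ²).
Σxᵢyᵢ = 6·14 + 3·9 + 1·5 + 5·8 + 1·5 = 161; Σxᵢ² = 72; σ²/τ² = 1.
β̂_MAP = 161 / (72 + 1) = 161/73 ≈ 2.205.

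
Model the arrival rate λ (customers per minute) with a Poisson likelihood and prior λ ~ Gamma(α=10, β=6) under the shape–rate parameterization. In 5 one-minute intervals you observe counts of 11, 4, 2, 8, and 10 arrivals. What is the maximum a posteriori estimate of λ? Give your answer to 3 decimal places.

Σxᵢ = 11+4+2+8+10 = 35, with n = 5.
Posterior ∝ λ^9e^(−6λ) · λ^35e^(−5λ) = λ^44e^(−11λ), i.e. Gamma(shape=45, rate=11).
The mode of a Gamma(a, b) with a ≥ 1 (shape–rate) is (a−1)/b = 44/11 ≈ 4.000.

λ̂_MAP = 4.000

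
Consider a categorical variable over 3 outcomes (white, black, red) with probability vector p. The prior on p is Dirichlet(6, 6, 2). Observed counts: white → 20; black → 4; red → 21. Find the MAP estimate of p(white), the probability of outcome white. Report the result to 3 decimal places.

MAP estimate of p(white) = 0.446

The posterior is Dirichlet(αᵢ + nᵢ) = Dirichlet(26, 10, 23).
For a Dirichlet(a₁,…,a_K) with all aᵢ > 1, the mode has j-th component (aⱼ − 1)/(Σaᵢ − K).
Here Σaᵢ = 59 and K = 3, so p(white) = (26 − 1)/(59 − 3) = 25/56 ≈ 0.446.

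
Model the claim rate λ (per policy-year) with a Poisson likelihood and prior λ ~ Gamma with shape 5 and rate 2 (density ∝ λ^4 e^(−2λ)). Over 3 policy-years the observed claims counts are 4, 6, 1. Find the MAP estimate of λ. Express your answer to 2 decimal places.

λ̂_MAP = 3.00

Σxᵢ = 4+6+1 = 11, with n = 3.
Posterior ∝ λ^4e^(−2λ) · λ^11e^(−3λ) = λ^15e^(−5λ), i.e. Gamma(shape=16, rate=5).
The mode of a Gamma(a, b) with a ≥ 1 (shape–rate) is (a−1)/b = 15/5 ≈ 3.00.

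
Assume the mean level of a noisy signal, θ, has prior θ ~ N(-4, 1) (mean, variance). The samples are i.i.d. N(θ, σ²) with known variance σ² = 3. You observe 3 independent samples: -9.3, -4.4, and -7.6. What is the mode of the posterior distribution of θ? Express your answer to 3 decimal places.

n = 3; x̄ = ((-9.3) + (-4.4) + (-7.6))/3 = -21.3/3 = -7.1.
For a Normal prior and Normal likelihood with known variance, the posterior is Normal; its mode equals its mean, the precision-weighted average.
Prior precision 1/σ₀² = 1/1 = 1; data precision n/σ² = 3/3 = 1.
θ̂ = (1·(-4) + 1·(-7.1)) / (1 + 1) = (-11.1)/2 = -5.550.

θ̂_MAP = -5.550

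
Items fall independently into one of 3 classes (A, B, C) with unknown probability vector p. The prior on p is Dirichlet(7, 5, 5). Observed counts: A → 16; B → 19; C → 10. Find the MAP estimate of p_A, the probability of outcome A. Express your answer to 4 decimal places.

MAP estimate of p_A = 0.3729

The posterior is Dirichlet(αᵢ + nᵢ) = Dirichlet(23, 24, 15).
For a Dirichlet(a₁,…,a_K) with all aᵢ > 1, the mode has j-th component (aⱼ − 1)/(Σaᵢ − K).
Here Σaᵢ = 62 and K = 3, so p_A = (23 − 1)/(62 − 3) = 22/59 ≈ 0.3729.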